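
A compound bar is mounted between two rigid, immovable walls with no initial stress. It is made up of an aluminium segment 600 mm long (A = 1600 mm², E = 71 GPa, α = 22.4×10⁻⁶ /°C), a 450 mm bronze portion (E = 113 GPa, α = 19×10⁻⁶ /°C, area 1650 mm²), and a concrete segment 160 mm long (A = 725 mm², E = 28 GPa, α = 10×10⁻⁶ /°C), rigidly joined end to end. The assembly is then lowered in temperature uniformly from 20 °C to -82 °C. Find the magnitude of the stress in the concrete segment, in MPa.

σ ≈ 213 MPa (tensile)

With the walls removed the bar would change length by δ_free = Σ αᵢΔT Lᵢ = 22.4×10⁻⁶×102×600 + 19×10⁻⁶×102×450 + 10×10⁻⁶×102×160 = 2.406 mm.
Since the ends are fixed, an axial force P builds up, equal in every segment, with P · Σ Lᵢ/(AᵢEᵢ) = δ_free.
The series flexibility is Σ Lᵢ/(AᵢEᵢ) = 600/(1600×71×10³) + 450/(1650×113×10³) + 160/(725×28×10³) = 1.558×10⁻⁵ mm/N.
So P = 2.406 / 1.558×10⁻⁵ = 154.5 kN, tensile.
σ_{concrete} = P / A = 154500 / 725 = 213.1 MPa.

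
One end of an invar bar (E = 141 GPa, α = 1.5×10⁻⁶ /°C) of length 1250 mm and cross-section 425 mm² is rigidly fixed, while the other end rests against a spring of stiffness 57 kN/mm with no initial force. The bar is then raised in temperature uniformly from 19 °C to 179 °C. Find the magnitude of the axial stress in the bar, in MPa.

σ ≈ 18.4 MPa (compressive)

If the spring were absent the bar would lengthen by αΔT L = 1.5×10⁻⁶ × 160 × 1250 = 0.3 mm.
With a force P in the spring, the elastic change of the bar is PL/(AE) and that of the spring is P/k; compatibility requires their sum to equal δ_free.
So P = δ_free / [L/(AE) + 1/k] = 0.3 / [ 1250/(425×141×10³) + 1/(57×10³) ].
P = 0.3 / 3.84×10⁻⁵ = 7812 N.
σ = P/A = 7812/425 = 18.38 MPa.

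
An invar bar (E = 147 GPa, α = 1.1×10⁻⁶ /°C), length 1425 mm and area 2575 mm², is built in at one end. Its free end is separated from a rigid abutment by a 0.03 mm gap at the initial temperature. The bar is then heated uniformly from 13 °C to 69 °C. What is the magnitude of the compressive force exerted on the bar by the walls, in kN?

Unrestrained expansion: δ_free = αΔT L = 1.1×10⁻⁶ × 56 × 1425 = 0.08778 mm.
After closing the 0.03 mm clearance, 0.08778 − 0.03 = 0.05778 mm of expansion remains to be suppressed by the wall.
Compatibility: PL/(AE) = 0.05778 mm, so σ = P/A = E × (0.05778/1425) = 5.96 MPa.
P = σA = 5.96 × 2575 = 15.35 kN.

P ≈ 15.3 kN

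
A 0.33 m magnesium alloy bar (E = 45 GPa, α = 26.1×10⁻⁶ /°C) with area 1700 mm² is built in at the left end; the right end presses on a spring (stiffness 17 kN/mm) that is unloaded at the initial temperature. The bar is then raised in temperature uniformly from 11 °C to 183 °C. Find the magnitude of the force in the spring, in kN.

P ≈ 23.5 kN

Free thermal expansion: δ_free = αΔT L = 26.1×10⁻⁶ × 172 × 330 = 1.481 mm.
Let P be the compressive force at the spring. The bar shortens elastically by PL/(AE) and the spring compresses by P/k; together these equal δ_free.
So P = δ_free / [L/(AE) + 1/k] = 1.481 / [ 330/(1700×45×10³) + 1/(17×10³) ].
P = 1.481 / 6.314×10⁻⁵ = 23460 N.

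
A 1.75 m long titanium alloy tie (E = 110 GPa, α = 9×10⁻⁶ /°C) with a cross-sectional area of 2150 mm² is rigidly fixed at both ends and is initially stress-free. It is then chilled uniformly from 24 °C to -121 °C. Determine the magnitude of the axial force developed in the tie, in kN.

P ≈ 309 kN (tensile)

With zero net strain, σ = E·αΔT = 110 GPa × 9×10⁻⁶ × 145 = 143.6 MPa.
P = AEαΔT = 2150 × 110×10³ × 9×10⁻⁶ × 145 = 308.6 kN (tensile).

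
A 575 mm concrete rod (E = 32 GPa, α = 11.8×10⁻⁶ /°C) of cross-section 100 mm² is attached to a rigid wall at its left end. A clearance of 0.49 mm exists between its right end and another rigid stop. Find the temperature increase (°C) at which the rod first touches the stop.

Contact occurs when the free expansion equals the gap: αΔT L = 0.49 mm.
So ΔT = g/(αL) = 0.49/(11.8×10⁻⁶ × 575) = 72.22 °C.

ΔT ≈ 72.2 °C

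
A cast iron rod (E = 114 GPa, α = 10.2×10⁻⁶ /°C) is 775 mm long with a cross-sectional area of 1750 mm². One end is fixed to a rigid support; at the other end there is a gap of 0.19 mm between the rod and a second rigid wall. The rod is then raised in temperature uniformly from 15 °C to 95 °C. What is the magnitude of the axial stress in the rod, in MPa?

Free thermal elongation = αΔT L = 10.2×10⁻⁶ × 80 × 775 = 0.6324 mm.
The gap closes (δ_free > 0.19 mm) and the wall then resists a further 0.6324 − 0.19 = 0.4424 mm of expansion.
That suppressed elongation corresponds to σ = E·Δ/L = 114×10³ × 0.4424/775 = 65.08 MPa.

σ ≈ 65.1 MPa (compressive)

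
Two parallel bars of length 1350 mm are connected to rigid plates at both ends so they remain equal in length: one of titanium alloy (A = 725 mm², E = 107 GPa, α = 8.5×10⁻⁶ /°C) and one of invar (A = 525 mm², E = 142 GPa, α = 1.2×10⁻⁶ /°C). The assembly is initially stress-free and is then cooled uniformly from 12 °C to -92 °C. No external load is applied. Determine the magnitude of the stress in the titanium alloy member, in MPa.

σ ≈ 39.8 MPa (tensile)

Both members must finish at the same length. With the larger α, the titanium alloy tends to over-contract; the plates restrain it, putting the titanium alloy in tension and the invar in compression. With no external load the two internal forces are equal and opposite, magnitude P.
Compatibility of the two members (thermal + elastic change equal): (α₁ − α₂)ΔT = P·[1/(A₁E₁) + 1/(A₂E₂)].
|α₁ − α₂|·ΔT = 7.3×10⁻⁶ × 104 = 0.0007592.
1/(A₁E₁) + 1/(A₂E₂) = 1/(725×107×10³) + 1/(525×142×10³) = 2.63×10⁻⁸ N⁻¹.
So P = 0.0007592 / 2.63×10⁻⁸ = 28.86 kN.
σ_{titanium alloy} = P/A₁ = 28860/725 = 39.81 MPa, tensile.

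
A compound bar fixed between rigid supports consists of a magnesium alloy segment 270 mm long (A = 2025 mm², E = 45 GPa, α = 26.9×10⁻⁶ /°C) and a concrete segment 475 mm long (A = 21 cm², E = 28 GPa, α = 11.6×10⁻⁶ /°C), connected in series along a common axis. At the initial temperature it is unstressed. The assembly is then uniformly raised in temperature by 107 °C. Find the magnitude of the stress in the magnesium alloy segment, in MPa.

Free thermal expansion of the whole bar: Σ αᵢΔT Lᵢ = 26.9×10⁻⁶×107×270 + 11.6×10⁻⁶×107×475 = 1.367 mm.
The walls prevent any net length change, so an axial force P (same in every segment) develops. Compatibility: P · Σ Lᵢ/(AᵢEᵢ) = δ_free.
Σ Lᵢ/(AᵢEᵢ) = 270/(2025×45×10³) + 475/(2100×28×10³) = 1.104×10⁻⁵ mm/N.
So P = 1.367 / 1.104×10⁻⁵ = 123.8 kN, compressive.
σ_{magnesium alloy} = P / A = 123800 / 2025 = 61.13 MPa.

σ ≈ 61.1 MPa (compressive)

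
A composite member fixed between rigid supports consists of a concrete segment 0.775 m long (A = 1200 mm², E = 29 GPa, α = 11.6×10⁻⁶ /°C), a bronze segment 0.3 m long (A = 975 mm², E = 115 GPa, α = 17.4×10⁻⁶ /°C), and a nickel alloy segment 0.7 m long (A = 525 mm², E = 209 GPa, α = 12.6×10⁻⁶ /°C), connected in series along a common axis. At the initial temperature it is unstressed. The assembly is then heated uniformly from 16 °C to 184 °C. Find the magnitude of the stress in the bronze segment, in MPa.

If the supports were absent, the total length change would be Σ αᵢΔT Lᵢ = 11.6×10⁻⁶×168×775 + 17.4×10⁻⁶×168×300 + 12.6×10⁻⁶×168×700 = 3.869 mm.
The walls prevent any net length change, so an axial force P (same in every segment) develops. Compatibility: P · Σ Lᵢ/(AᵢEᵢ) = δ_free.
The series flexibility is Σ Lᵢ/(AᵢEᵢ) = 775/(1200×29×10³) + 300/(975×115×10³) + 700/(525×209×10³) = 3.133×10⁻⁵ mm/N.
So P = 3.869 / 3.133×10⁻⁵ = 123.5 kN, compressive.
σ_{bronze} = P / A = 123500 / 975 = 126.7 MPa.

σ ≈ 127 MPa (compressive)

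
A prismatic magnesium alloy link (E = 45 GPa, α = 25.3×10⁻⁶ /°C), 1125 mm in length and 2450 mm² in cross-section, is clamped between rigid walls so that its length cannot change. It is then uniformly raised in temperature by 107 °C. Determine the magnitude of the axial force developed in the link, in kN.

The ends cannot move, so σ = EαΔT = 45×10³ × 25.3×10⁻⁶ × 107 = 121.8 MPa.
P = AEαΔT = 2450 × 45×10³ × 25.3×10⁻⁶ × 107 = 298.5 kN (compressive).

P ≈ 298 kN (compressive)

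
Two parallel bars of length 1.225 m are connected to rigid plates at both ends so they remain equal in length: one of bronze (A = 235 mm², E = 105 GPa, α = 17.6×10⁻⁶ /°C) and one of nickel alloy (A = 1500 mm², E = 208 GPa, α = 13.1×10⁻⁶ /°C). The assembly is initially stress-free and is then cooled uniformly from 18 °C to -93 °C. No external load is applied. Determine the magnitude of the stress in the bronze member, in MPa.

σ ≈ 48.6 MPa (tensile)

Both members must finish at the same length. With the larger α, the bronze tends to over-contract; the plates restrain it, putting the bronze in tension and the nickel alloy in compression. With no external load the two internal forces are equal and opposite, magnitude P.
Equating the net (thermal + elastic) strains gives |α₁ − α₂|·ΔT = P·[1/(A₁E₁) + 1/(A₂E₂)].
|α₁ − α₂|·ΔT = 4.5×10⁻⁶ × 111 = 0.0004995.
1/(A₁E₁) + 1/(A₂E₂) = 1/(235×105×10³) + 1/(1500×208×10³) = 4.373×10⁻⁸ N⁻¹.
So P = 0.0004995 / 4.373×10⁻⁸ = 11.42 kN.
σ_{bronze} = P/A₁ = 11420/235 = 48.6 MPa, tensile.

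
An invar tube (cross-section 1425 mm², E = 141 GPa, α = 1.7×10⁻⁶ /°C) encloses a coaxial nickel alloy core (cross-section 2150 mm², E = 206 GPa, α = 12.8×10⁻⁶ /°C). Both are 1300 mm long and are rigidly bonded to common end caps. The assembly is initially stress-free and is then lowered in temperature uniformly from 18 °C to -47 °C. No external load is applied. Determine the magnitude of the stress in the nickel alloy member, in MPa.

σ ≈ 46.4 MPa (tensile)

Both members must finish at the same length. With the larger α, the nickel alloy tends to over-contract; the plates restrain it, putting the nickel alloy in tension and the invar in compression. With no external load the two internal forces are equal and opposite, magnitude P.
Equating the net (thermal + elastic) strains gives |α₁ − α₂|·ΔT = P·[1/(A₁E₁) + 1/(A₂E₂)].
|α₁ − α₂|·ΔT = 11.1×10⁻⁶ × 65 = 0.0007215.
1/(A₁E₁) + 1/(A₂E₂) = 1/(1425×141×10³) + 1/(2150×206×10³) = 7.235×10⁻⁹ N⁻¹.
P = 0.0007215 / 7.235×10⁻⁹ = 99730 N = 99.73 kN.
σ_{nickel alloy} = P/A₂ = 99730/2150 = 46.38 MPa, tensile.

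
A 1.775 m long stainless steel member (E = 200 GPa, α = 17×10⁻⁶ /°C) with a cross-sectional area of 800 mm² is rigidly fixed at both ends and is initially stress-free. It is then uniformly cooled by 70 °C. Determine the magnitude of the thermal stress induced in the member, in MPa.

The supports are rigid, so the total axial strain is zero. The restrained thermal strain is ε = αΔT = 17×10⁻⁶ × 70 = 1190×10⁻⁶.
Hence σ = E·αΔT = 200×10³ × 1190×10⁻⁶ = 238 MPa, tensile.

σ ≈ 238 MPa (tensile)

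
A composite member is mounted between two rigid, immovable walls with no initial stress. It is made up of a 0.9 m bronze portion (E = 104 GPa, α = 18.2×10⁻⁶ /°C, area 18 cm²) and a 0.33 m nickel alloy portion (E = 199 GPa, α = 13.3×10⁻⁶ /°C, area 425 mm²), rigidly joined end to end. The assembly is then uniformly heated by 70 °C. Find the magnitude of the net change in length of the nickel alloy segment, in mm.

|ΔL| ≈ 0.344 mm

With the walls removed the bar would change length by δ_free = Σ αᵢΔT Lᵢ = 18.2×10⁻⁶×70×900 + 13.3×10⁻⁶×70×330 = 1.454 mm.
The walls prevent any net length change, so an axial force P (same in every segment) develops. Compatibility: P · Σ Lᵢ/(AᵢEᵢ) = δ_free.
The series flexibility is Σ Lᵢ/(AᵢEᵢ) = 900/(1800×104×10³) + 330/(425×199×10³) = 8.71×10⁻⁶ mm/N.
P = 1.454 / 8.71×10⁻⁶ = 166900 N = 166.9 kN, compressive.
For the nickel alloy segment, free thermal change = 13.3×10⁻⁶×70×330 = 0.3072 mm and elastic change from P = 166900×330/(425×199×10³) = 0.6513 mm; these oppose, so the net change is 0.344 mm (segment shortens).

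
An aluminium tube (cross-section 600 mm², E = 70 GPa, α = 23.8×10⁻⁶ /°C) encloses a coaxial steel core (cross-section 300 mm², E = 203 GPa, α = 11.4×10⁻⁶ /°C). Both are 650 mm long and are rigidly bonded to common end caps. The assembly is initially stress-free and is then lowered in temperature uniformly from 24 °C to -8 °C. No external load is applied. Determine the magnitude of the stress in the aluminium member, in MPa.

σ ≈ 16.4 MPa (tensile)

Equilibrium of a rigid end plate with no external load gives equal and opposite internal forces ±P in the two members. Since α_{aluminium} > α_{steel}, cooling drives the aluminium into tension and the steel into compression.
Compatibility of the two members (thermal + elastic change equal): (α₁ − α₂)ΔT = P·[1/(A₁E₁) + 1/(A₂E₂)].
|α₁ − α₂|·ΔT = 12.4×10⁻⁶ × 32 = 0.0003968.
1/(A₁E₁) + 1/(A₂E₂) = 1/(600×70×10³) + 1/(300×203×10³) = 4.023×10⁻⁸ N⁻¹.
So P = 0.0003968 / 4.023×10⁻⁸ = 9.863 kN.
σ_{aluminium} = P/A₁ = 9863/600 = 16.44 MPa, tensile.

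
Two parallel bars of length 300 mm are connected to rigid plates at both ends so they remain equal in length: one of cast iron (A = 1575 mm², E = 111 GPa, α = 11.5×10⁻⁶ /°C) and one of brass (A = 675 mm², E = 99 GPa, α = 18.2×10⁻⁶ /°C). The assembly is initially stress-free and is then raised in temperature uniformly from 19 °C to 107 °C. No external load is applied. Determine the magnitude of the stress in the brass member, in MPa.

The brass has the larger α, so on heating it would change length more than the cast iron if both were free. The rigid plates force a common final length, so the brass is put into compression and the cast iron into tension, with equal and opposite forces P (no external load).
Setting the final lengths equal and cancelling L: (α₁ − α₂)ΔT = P/(A₁E₁) + P/(A₂E₂).
|α₁ − α₂|·ΔT = 6.7×10⁻⁶ × 88 = 0.0005896.
1/(A₁E₁) + 1/(A₂E₂) = 1/(1575×111×10³) + 1/(675×99×10³) = 2.068×10⁻⁸ N⁻¹.
So P = 0.0005896 / 2.068×10⁻⁸ = 28.5 kN.
σ_{brass} = P/A₂ = 28500/675 = 42.23 MPa, compressive.

σ ≈ 42.2 MPa (compressive)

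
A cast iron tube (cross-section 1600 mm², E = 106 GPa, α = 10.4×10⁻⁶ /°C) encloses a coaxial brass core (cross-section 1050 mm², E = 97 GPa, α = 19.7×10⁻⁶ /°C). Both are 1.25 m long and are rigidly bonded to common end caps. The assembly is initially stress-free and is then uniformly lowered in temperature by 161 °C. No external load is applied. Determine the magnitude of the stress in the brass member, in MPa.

Equilibrium of a rigid end plate with no external load gives equal and opposite internal forces ±P in the two members. Since α_{brass} > α_{cast iron}, cooling drives the brass into tension and the cast iron into compression.
Compatibility of the two members (thermal + elastic change equal): (α₁ − α₂)ΔT = P·[1/(A₁E₁) + 1/(A₂E₂)].
|α₁ − α₂|·ΔT = 9.3×10⁻⁶ × 161 = 0.001497.
1/(A₁E₁) + 1/(A₂E₂) = 1/(1600×106×10³) + 1/(1050×97×10³) = 1.571×10⁻⁸ N⁻¹.
So P = 0.001497 / 1.571×10⁻⁸ = 95.28 kN.
σ_{brass} = P/A₂ = 95280/1050 = 90.74 MPa, tensile.

σ ≈ 90.7 MPa (tensile)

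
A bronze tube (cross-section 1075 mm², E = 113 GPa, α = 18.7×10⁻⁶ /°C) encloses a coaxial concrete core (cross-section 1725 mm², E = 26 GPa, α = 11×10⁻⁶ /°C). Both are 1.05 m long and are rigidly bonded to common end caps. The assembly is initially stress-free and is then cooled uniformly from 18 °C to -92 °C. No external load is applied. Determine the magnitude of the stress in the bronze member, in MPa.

σ ≈ 25.8 MPa (tensile)

Both members must finish at the same length. With the larger α, the bronze tends to over-contract; the plates restrain it, putting the bronze in tension and the concrete in compression. With no external load the two internal forces are equal and opposite, magnitude P.
Compatibility of the two members (thermal + elastic change equal): (α₁ − α₂)ΔT = P·[1/(A₁E₁) + 1/(A₂E₂)].
|α₁ − α₂|·ΔT = 7.7×10⁻⁶ × 110 = 0.000847.
1/(A₁E₁) + 1/(A₂E₂) = 1/(1075×113×10³) + 1/(1725×26×10³) = 3.053×10⁻⁸ N⁻¹.
So P = 0.000847 / 3.053×10⁻⁸ = 27.74 kN.
σ_{bronze} = P/A₁ = 27740/1075 = 25.81 MPa, tensile.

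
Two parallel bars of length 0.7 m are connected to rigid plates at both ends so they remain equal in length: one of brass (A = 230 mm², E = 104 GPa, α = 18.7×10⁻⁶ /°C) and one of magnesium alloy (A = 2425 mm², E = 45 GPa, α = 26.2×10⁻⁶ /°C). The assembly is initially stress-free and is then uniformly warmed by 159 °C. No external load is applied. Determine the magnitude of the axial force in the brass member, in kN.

P ≈ 23.4 kN (tensile in the brass)

Both members must finish at the same length. With the larger α, the magnesium alloy tends to over-expand; the plates restrain it, putting the magnesium alloy in compression and the brass in tension. With no external load the two internal forces are equal and opposite, magnitude P.
Setting the final lengths equal and cancelling L: (α₁ − α₂)ΔT = P/(A₁E₁) + P/(A₂E₂).
|α₁ − α₂|·ΔT = 7.5×10⁻⁶ × 159 = 0.001192.
1/(A₁E₁) + 1/(A₂E₂) = 1/(230×104×10³) + 1/(2425×45×10³) = 5.097×10⁻⁸ N⁻¹.
P = 0.001192 / 5.097×10⁻⁸ = 23400 N = 23.4 kN.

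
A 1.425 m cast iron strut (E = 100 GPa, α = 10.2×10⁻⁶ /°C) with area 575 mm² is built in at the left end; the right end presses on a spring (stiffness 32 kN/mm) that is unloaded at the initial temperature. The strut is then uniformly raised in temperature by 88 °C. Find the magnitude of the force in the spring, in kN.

P ≈ 22.8 kN

If the spring were absent the strut would lengthen by αΔT L = 10.2×10⁻⁶ × 88 × 1425 = 1.279 mm.
Let P be the compressive force at the spring. The strut shortens elastically by PL/(AE) and the spring compresses by P/k; together these equal δ_free.
So P = δ_free / [L/(AE) + 1/k] = 1.279 / [ 1425/(575×100×10³) + 1/(32×10³) ].
P = 1.279 / 5.603×10⁻⁵ = 22830 N.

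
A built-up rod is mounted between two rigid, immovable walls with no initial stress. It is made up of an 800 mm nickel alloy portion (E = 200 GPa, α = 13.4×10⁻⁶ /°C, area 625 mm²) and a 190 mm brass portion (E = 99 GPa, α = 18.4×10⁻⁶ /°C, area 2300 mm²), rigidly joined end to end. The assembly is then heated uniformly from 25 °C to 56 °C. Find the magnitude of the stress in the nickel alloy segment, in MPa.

With the walls removed the bar would change length by δ_free = Σ αᵢΔT Lᵢ = 13.4×10⁻⁶×31×800 + 18.4×10⁻⁶×31×190 = 0.4407 mm.
The walls prevent any net length change, so an axial force P (same in every segment) develops. Compatibility: P · Σ Lᵢ/(AᵢEᵢ) = δ_free.
The series flexibility is Σ Lᵢ/(AᵢEᵢ) = 800/(625×200×10³) + 190/(2300×99×10³) = 7.234×10⁻⁶ mm/N.
Hence P = δ_free / Σ(L/AE) = 0.4407/7.234×10⁻⁶ = 60.92 kN (compressive).
σ_{nickel alloy} = P / A = 60920 / 625 = 97.47 MPa.

σ ≈ 97.5 MPa (compressive)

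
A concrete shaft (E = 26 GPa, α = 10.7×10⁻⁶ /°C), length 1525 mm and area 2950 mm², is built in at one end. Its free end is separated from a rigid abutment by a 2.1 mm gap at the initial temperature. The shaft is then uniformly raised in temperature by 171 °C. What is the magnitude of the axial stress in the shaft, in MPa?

Free thermal elongation = αΔT L = 10.7×10⁻⁶ × 171 × 1525 = 2.79 mm.
The gap closes (δ_free > 2.1 mm) and the wall then resists a further 2.79 − 2.1 = 0.6903 mm of expansion.
That suppressed elongation corresponds to σ = E·Δ/L = 26×10³ × 0.6903/1525 = 11.77 MPa.

σ ≈ 11.8 MPa (compressive)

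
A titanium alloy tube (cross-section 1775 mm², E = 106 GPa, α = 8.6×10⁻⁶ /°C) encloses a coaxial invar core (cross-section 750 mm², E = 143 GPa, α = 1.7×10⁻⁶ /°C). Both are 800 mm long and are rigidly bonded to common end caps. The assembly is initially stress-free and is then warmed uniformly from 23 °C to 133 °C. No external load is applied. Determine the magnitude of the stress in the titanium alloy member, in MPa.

σ ≈ 29.2 MPa (compressive)

Equilibrium of a rigid end plate with no external load gives equal and opposite internal forces ±P in the two members. Since α_{titanium alloy} > α_{invar}, heating drives the titanium alloy into compression and the invar into tension.
Compatibility of the two members (thermal + elastic change equal): (α₁ − α₂)ΔT = P·[1/(A₁E₁) + 1/(A₂E₂)].
|α₁ − α₂|·ΔT = 6.9×10⁻⁶ × 110 = 0.000759.
1/(A₁E₁) + 1/(A₂E₂) = 1/(1775×106×10³) + 1/(750×143×10³) = 1.464×10⁻⁸ N⁻¹.
So P = 0.000759 / 1.464×10⁻⁸ = 51.85 kN.
σ_{titanium alloy} = P/A₁ = 51850/1775 = 29.21 MPa, compressive.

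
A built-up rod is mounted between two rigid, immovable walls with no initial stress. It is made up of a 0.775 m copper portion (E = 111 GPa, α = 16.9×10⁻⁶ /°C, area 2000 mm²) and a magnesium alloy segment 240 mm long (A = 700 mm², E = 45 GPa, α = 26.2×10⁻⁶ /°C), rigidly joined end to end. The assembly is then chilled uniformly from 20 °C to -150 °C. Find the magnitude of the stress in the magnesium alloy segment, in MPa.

With the walls removed the bar would change length by δ_free = Σ αᵢΔT Lᵢ = 16.9×10⁻⁶×170×775 + 26.2×10⁻⁶×170×240 = 3.296 mm.
Since the ends are fixed, an axial force P builds up, equal in every segment, with P · Σ Lᵢ/(AᵢEᵢ) = δ_free.
Σ Lᵢ/(AᵢEᵢ) = 775/(2000×111×10³) + 240/(700×45×10³) = 1.111×10⁻⁵ mm/N.
P = 3.296 / 1.111×10⁻⁵ = 296600 N = 296.6 kN, tensile.
σ_{magnesium alloy} = P / A = 296600 / 700 = 423.8 MPa.

σ ≈ 424 MPa (tensile)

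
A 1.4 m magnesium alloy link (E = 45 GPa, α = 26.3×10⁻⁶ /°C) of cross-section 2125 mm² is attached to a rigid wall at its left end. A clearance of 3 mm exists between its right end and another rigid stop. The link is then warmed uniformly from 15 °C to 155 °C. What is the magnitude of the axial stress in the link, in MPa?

σ ≈ 69.3 MPa (compressive)

If the wall were absent the link would grow by αΔT L = 26.3×10⁻⁶ × 140 × 1400 = 5.155 mm.
After closing the 3 mm clearance, 5.155 − 3 = 2.155 mm of expansion remains to be suppressed by the wall.
Compatibility: PL/(AE) = 2.155 mm, so σ = P/A = E × (2.155/1400) = 69.26 MPa.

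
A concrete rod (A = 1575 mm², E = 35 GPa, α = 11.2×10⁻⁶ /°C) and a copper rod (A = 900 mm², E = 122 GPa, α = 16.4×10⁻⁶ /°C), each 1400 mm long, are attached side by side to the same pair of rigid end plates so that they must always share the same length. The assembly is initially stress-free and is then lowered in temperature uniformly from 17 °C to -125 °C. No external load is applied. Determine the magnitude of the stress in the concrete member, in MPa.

σ ≈ 17.2 MPa (compressive)

Equilibrium of a rigid end plate with no external load gives equal and opposite internal forces ±P in the two members. Since α_{copper} > α_{concrete}, cooling drives the copper into tension and the concrete into compression.
Equating the net (thermal + elastic) strains gives |α₁ − α₂|·ΔT = P·[1/(A₁E₁) + 1/(A₂E₂)].
|α₁ − α₂|·ΔT = 5.2×10⁻⁶ × 142 = 0.0007384.
1/(A₁E₁) + 1/(A₂E₂) = 1/(1575×35×10³) + 1/(900×122×10³) = 2.725×10⁻⁸ N⁻¹.
P = 0.0007384 / 2.725×10⁻⁸ = 27100 N = 27.1 kN.
σ_{concrete} = P/A₁ = 27100/1575 = 17.21 MPa, compressive.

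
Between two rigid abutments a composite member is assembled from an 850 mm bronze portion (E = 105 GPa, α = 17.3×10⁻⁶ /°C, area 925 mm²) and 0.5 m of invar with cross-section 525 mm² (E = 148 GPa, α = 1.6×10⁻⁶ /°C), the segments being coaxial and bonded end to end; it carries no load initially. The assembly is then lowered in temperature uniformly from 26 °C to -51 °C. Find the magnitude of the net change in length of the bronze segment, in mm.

With the walls removed the bar would change length by δ_free = Σ αᵢΔT Lᵢ = 17.3×10⁻⁶×77×850 + 1.6×10⁻⁶×77×500 = 1.194 mm.
Since the ends are fixed, an axial force P builds up, equal in every segment, with P · Σ Lᵢ/(AᵢEᵢ) = δ_free.
The series flexibility is Σ Lᵢ/(AᵢEᵢ) = 850/(925×105×10³) + 500/(525×148×10³) = 1.519×10⁻⁵ mm/N.
P = 1.194 / 1.519×10⁻⁵ = 78610 N = 78.61 kN, tensile.
For the bronze segment, free thermal change = 17.3×10⁻⁶×77×850 = 1.132 mm and elastic change from P = 78610×850/(925×105×10³) = 0.688 mm; these oppose, so the net change is 0.444 mm (segment shortens).

|ΔL| ≈ 0.444 mm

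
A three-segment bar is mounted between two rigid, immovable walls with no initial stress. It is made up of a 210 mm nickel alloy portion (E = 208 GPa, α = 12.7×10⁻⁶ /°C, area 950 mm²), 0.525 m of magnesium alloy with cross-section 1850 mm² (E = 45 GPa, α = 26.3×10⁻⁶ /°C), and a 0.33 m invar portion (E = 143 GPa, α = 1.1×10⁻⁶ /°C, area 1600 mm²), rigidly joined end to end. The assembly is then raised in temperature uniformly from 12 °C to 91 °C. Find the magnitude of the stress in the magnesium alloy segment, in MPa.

σ ≈ 81.6 MPa (compressive)

Free thermal expansion of the whole bar: Σ αᵢΔT Lᵢ = 12.7×10⁻⁶×79×210 + 26.3×10⁻⁶×79×525 + 1.1×10⁻⁶×79×330 = 1.33 mm.
The walls prevent any net length change, so an axial force P (same in every segment) develops. Compatibility: P · Σ Lᵢ/(AᵢEᵢ) = δ_free.
Σ Lᵢ/(AᵢEᵢ) = 210/(950×208×10³) + 525/(1850×45×10³) + 330/(1600×143×10³) = 8.811×10⁻⁶ mm/N.
Hence P = δ_free / Σ(L/AE) = 1.33/8.811×10⁻⁶ = 151 kN (compressive).
σ_{magnesium alloy} = P / A = 151000 / 1850 = 81.6 MPa.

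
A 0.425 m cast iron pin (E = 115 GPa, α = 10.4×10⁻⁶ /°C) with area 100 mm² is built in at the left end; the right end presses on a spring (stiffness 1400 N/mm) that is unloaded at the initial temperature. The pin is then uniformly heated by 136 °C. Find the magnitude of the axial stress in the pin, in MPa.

The unrestrained thermal change is αΔT L = 10.4×10⁻⁶ × 136 × 425 = 0.6011 mm.
Let P be the compressive force at the spring. The pin shortens elastically by PL/(AE) and the spring compresses by P/k; together these equal δ_free.
So P = δ_free / [L/(AE) + 1/k] = 0.6011 / [ 425/(100×115×10³) + 1/(1400) ].
P = 0.6011 / 0.0007512 = 800.2 N.
σ = P/A = 800.2/100 = 8.002 MPa.

σ ≈ 8 MPa (compressive)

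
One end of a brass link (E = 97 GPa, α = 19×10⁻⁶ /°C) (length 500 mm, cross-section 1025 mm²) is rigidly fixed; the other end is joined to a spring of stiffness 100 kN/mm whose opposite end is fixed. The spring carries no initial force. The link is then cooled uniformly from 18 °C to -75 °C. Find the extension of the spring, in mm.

Free thermal contraction: δ_free = αΔT L = 19×10⁻⁶ × 93 × 500 = 0.8835 mm.
Let P be the tensile force in the spring. The link extends elastically by PL/(AE) and the spring stretches by P/k; together these equal δ_free.
So P = δ_free / [L/(AE) + 1/k] = 0.8835 / [ 500/(1025×97×10³) + 1/(100×10³) ].
P = 0.8835 / 1.503×10⁻⁵ = 58790 N.
Spring extension = P/k = 58790/(100×10³) = 0.5879 mm.

δ ≈ 0.588 mm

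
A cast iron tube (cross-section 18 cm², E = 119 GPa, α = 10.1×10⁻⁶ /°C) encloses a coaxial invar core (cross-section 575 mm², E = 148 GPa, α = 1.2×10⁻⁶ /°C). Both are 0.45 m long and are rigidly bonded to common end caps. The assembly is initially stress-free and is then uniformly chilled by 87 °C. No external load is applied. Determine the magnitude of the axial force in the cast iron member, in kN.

The cast iron has the larger α, so on cooling it would change length more than the invar if both were free. The rigid plates force a common final length, so the cast iron is put into tension and the invar into compression, with equal and opposite forces P (no external load).
Equating the net (thermal + elastic) strains gives |α₁ − α₂|·ΔT = P·[1/(A₁E₁) + 1/(A₂E₂)].
|α₁ − α₂|·ΔT = 8.9×10⁻⁶ × 87 = 0.0007743.
1/(A₁E₁) + 1/(A₂E₂) = 1/(1800×119×10³) + 1/(575×148×10³) = 1.642×10⁻⁸ N⁻¹.
So P = 0.0007743 / 1.642×10⁻⁸ = 47.16 kN.

P ≈ 47.2 kN (tensile in the cast iron)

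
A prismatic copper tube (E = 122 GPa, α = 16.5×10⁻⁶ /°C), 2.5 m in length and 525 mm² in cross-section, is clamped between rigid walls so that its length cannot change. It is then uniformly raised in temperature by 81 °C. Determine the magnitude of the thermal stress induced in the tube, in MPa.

σ ≈ 163 MPa (compressive)

The supports are rigid, so the total axial strain is zero. The restrained thermal strain is ε = αΔT = 16.5×10⁻⁶ × 81 = 1336.5×10⁻⁶.
The stress required to suppress this strain is σ = Eε = 122×10³ × 1336.5×10⁻⁶ = 163.1 MPa, compressive since the tube is trying to expand.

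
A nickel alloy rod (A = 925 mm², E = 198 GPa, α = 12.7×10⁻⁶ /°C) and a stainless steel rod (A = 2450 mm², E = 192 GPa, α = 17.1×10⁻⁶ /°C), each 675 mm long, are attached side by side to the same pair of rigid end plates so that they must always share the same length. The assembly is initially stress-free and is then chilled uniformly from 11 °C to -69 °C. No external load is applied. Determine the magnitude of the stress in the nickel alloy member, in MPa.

σ ≈ 50.2 MPa (compressive)

Equilibrium of a rigid end plate with no external load gives equal and opposite internal forces ±P in the two members. Since α_{stainless steel} > α_{nickel alloy}, cooling drives the stainless steel into tension and the nickel alloy into compression.
Setting the final lengths equal and cancelling L: (α₁ − α₂)ΔT = P/(A₁E₁) + P/(A₂E₂).
|α₁ − α₂|·ΔT = 4.4×10⁻⁶ × 80 = 0.000352.
1/(A₁E₁) + 1/(A₂E₂) = 1/(925×198×10³) + 1/(2450×192×10³) = 7.586×10⁻⁹ N⁻¹.
P = 0.000352 / 7.586×10⁻⁹ = 46400 N = 46.4 kN.
σ_{nickel alloy} = P/A₁ = 46400/925 = 50.16 MPa, compressive.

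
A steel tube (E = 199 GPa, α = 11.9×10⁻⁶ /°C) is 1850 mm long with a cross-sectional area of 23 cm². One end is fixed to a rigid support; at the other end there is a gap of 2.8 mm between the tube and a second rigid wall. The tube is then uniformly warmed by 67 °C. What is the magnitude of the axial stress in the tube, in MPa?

Unrestrained expansion: δ_free = αΔT L = 11.9×10⁻⁶ × 67 × 1850 = 1.475 mm.
This is smaller than the 2.8 mm clearance, so the tube expands freely without reaching the stop — the stress is zero.

σ ≈ 0 MPa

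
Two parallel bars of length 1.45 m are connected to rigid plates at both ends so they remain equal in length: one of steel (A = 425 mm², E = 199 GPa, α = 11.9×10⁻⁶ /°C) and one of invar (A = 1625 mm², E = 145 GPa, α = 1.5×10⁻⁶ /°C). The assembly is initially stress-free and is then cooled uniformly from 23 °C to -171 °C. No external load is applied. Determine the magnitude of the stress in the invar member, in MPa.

σ ≈ 77.3 MPa (compressive)

Both members must finish at the same length. With the larger α, the steel tends to over-contract; the plates restrain it, putting the steel in tension and the invar in compression. With no external load the two internal forces are equal and opposite, magnitude P.
Compatibility of the two members (thermal + elastic change equal): (α₁ − α₂)ΔT = P·[1/(A₁E₁) + 1/(A₂E₂)].
|α₁ − α₂|·ΔT = 10.4×10⁻⁶ × 194 = 0.002018.
1/(A₁E₁) + 1/(A₂E₂) = 1/(425×199×10³) + 1/(1625×145×10³) = 1.607×10⁻⁸ N⁻¹.
So P = 0.002018 / 1.607×10⁻⁸ = 125.6 kN.
σ_{invar} = P/A₂ = 125600/1625 = 77.27 MPa, compressive.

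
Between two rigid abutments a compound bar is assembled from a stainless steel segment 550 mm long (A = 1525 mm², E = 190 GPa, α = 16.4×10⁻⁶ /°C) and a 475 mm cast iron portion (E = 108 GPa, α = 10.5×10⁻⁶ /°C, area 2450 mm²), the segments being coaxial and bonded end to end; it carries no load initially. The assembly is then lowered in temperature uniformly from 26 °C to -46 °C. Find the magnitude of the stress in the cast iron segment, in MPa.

σ ≈ 111 MPa (tensile)

With the walls removed the bar would change length by δ_free = Σ αᵢΔT Lᵢ = 16.4×10⁻⁶×72×550 + 10.5×10⁻⁶×72×475 = 1.009 mm.
The walls prevent any net length change, so an axial force P (same in every segment) develops. Compatibility: P · Σ Lᵢ/(AᵢEᵢ) = δ_free.
Σ Lᵢ/(AᵢEᵢ) = 550/(1525×190×10³) + 475/(2450×108×10³) = 3.693×10⁻⁶ mm/N.
So P = 1.009 / 3.693×10⁻⁶ = 273.1 kN, tensile.
σ_{cast iron} = P / A = 273100 / 2450 = 111.5 MPa.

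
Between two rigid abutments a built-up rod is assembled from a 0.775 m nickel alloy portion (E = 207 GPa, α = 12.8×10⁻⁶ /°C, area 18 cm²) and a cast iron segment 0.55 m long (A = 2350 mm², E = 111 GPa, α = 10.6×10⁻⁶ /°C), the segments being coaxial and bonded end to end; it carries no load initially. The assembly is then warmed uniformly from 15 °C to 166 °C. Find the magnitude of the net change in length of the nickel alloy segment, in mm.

If the supports were absent, the total length change would be Σ αᵢΔT Lᵢ = 12.8×10⁻⁶×151×775 + 10.6×10⁻⁶×151×550 = 2.378 mm.
The rigid supports impose zero overall length change; the single axial force P common to all segments must satisfy P Σ Lᵢ/(AᵢEᵢ) = δ_free.
Σ Lᵢ/(AᵢEᵢ) = 775/(1800×207×10³) + 550/(2350×111×10³) = 4.188×10⁻⁶ mm/N.
So P = 2.378 / 4.188×10⁻⁶ = 567.8 kN, compressive.
For the nickel alloy segment, free thermal change = 12.8×10⁻⁶×151×775 = 1.498 mm and elastic change from P = 567800×775/(1800×207×10³) = 1.181 mm; these oppose, so the net change is 0.317 mm (segment lengthens).

|ΔL| ≈ 0.317 mm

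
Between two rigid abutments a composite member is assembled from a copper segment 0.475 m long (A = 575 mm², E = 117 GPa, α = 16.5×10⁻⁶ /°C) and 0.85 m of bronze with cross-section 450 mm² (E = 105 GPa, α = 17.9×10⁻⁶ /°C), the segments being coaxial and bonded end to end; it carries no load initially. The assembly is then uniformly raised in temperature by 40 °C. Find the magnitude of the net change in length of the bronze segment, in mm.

|ΔL| ≈ 0.0536 mm

If the supports were absent, the total length change would be Σ αᵢΔT Lᵢ = 16.5×10⁻⁶×40×475 + 17.9×10⁻⁶×40×850 = 0.9221 mm.
The walls prevent any net length change, so an axial force P (same in every segment) develops. Compatibility: P · Σ Lᵢ/(AᵢEᵢ) = δ_free.
Σ Lᵢ/(AᵢEᵢ) = 475/(575×117×10³) + 850/(450×105×10³) = 2.505×10⁻⁵ mm/N.
P = 0.9221 / 2.505×10⁻⁵ = 36810 N = 36.81 kN, compressive.
For the bronze segment, free thermal change = 17.9×10⁻⁶×40×850 = 0.6086 mm and elastic change from P = 36810×850/(450×105×10³) = 0.6622 mm; these oppose, so the net change is 0.0536 mm (segment shortens).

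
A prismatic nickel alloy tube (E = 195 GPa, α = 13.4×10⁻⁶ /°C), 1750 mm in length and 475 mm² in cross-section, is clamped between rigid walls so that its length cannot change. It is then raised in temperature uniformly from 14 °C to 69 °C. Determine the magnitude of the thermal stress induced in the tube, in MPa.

Because both ends are immovable the net strain is zero, and the suppressed thermal strain is αΔT = 13.4×10⁻⁶ × 55 = 737×10⁻⁶.
The stress required to suppress this strain is σ = Eε = 195×10³ × 737×10⁻⁶ = 143.7 MPa, compressive since the tube is trying to expand.

σ ≈ 144 MPa (compressive)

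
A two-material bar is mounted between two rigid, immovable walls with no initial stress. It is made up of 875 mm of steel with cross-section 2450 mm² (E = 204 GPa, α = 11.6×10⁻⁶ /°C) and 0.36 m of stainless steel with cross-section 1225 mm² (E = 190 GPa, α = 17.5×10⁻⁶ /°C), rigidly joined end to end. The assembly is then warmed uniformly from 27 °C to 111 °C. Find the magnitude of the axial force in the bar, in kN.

P ≈ 419 kN (compressive)

If the supports were absent, the total length change would be Σ αᵢΔT Lᵢ = 11.6×10⁻⁶×84×875 + 17.5×10⁻⁶×84×360 = 1.382 mm.
The walls prevent any net length change, so an axial force P (same in every segment) develops. Compatibility: P · Σ Lᵢ/(AᵢEᵢ) = δ_free.
The series flexibility is Σ Lᵢ/(AᵢEᵢ) = 875/(2450×204×10³) + 360/(1225×190×10³) = 3.297×10⁻⁶ mm/N.
P = 1.382 / 3.297×10⁻⁶ = 419100 N = 419.1 kN, compressive.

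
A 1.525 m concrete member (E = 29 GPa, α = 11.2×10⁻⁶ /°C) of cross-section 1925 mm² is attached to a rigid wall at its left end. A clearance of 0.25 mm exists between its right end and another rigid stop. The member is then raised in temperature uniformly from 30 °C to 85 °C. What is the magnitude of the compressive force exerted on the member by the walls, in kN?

P ≈ 25.2 kN

If the wall were absent the member would grow by αΔT L = 11.2×10⁻⁶ × 55 × 1525 = 0.9394 mm.
This exceeds the 0.25 mm gap, so the wall pushes back. The portion of expansion that must be recovered elastically is δ_free − gap = 0.9394 − 0.25 = 0.6894 mm.
So σ = E(δ_free − g)/L = 29×10³ × 0.6894/1525 = 13.11 MPa.
P = σA = 13.11 × 1925 = 25.24 kN.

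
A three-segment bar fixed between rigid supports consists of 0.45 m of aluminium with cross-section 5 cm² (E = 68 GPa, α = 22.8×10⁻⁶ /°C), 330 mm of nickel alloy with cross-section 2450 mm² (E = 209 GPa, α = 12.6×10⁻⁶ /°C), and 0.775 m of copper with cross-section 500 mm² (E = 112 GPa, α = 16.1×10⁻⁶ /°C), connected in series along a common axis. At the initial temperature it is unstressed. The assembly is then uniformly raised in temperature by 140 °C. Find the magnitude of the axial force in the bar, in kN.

If the supports were absent, the total length change would be Σ αᵢΔT Lᵢ = 22.8×10⁻⁶×140×450 + 12.6×10⁻⁶×140×330 + 16.1×10⁻⁶×140×775 = 3.765 mm.
The rigid supports impose zero overall length change; the single axial force P common to all segments must satisfy P Σ Lᵢ/(AᵢEᵢ) = δ_free.
The series flexibility is Σ Lᵢ/(AᵢEᵢ) = 450/(500×68×10³) + 330/(2450×209×10³) + 775/(500×112×10³) = 2.772×10⁻⁵ mm/N.
Hence P = δ_free / Σ(L/AE) = 3.765/2.772×10⁻⁵ = 135.8 kN (compressive).

P ≈ 136 kN (compressive)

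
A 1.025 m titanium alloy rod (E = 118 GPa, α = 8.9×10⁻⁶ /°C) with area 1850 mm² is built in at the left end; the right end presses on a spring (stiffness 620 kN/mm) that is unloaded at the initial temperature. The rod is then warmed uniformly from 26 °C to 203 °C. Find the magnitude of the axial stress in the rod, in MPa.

σ ≈ 138 MPa (compressive)

If the spring were absent the rod would lengthen by αΔT L = 8.9×10⁻⁶ × 177 × 1025 = 1.615 mm.
Let P be the compressive force at the spring. The rod shortens elastically by PL/(AE) and the spring compresses by P/k; together these equal δ_free.
P [ L/(AE) + 1/k ] = δ_free → P [ 1025/(1850×118×10³) + 1/(620×10³) ] = 1.615.
P = 1.615 / 6.308×10⁻⁶ = 256000 N.
σ = P/A = 256000/1850 = 138.4 MPa.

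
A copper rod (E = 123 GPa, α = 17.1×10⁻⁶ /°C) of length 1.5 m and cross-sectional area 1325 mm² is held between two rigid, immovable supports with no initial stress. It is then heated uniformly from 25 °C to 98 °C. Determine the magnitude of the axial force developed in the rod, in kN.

P ≈ 203 kN (compressive)

With zero net strain, σ = E·αΔT = 123 GPa × 17.1×10⁻⁶ × 73 = 153.5 MPa.
Then P = σA = 153.5 × 1325 mm² = 203.4 kN, compressive.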